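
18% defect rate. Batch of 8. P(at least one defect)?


P(all good) = (41/50)^8 = 7984925229121/39062500000000
P(≥1 defect) = 31077574770879/39062500000000

P = 31077574770879/39062500000000 ≈ 79.56%


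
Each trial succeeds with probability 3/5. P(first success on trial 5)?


Geometric: P(X=5) = (1-p)^(k-1)×p = (2/5)^4×3/5 = 48/3125

P(X=5) = 48/3125 ≈ 1.54%


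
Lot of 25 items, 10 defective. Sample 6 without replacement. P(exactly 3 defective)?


Hypergeometric: C(10,3)×C(15,3)/C(25,6)
= 120×455/177100 = 78/253

P(X=3) = 78/253 ≈ 30.83%


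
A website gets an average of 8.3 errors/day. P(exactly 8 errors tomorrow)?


Poisson(λ=8.3): P(X=8) = e^(-λ)×λ^k/k!
= e^(-8.3) × 8.3^8 / 8!
≈ 0.0002485168271 × 22522922.3214 / 40320 ≈ 0.138823

P(X=8) ≈ 0.138823 ≈ 13.88%


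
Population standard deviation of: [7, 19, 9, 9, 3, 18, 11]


Mean = 76/7
  (7-76/7)²=729/49
  (19-76/7)²=3249/49
  (9-76/7)²=169/49
  (9-76/7)²=169/49
  (3-76/7)²=3025/49
  (18-76/7)²=2500/49
  (11-76/7)²=1/49
Σ(x-μ)² = 1406/7
σ² = (1406/7)/7 = 1406/49

σ = √(1406/49) ≈ 5.3567


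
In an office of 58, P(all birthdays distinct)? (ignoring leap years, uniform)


P(all different) = Π(365-i)/365 for i=0..57
= (365/365)×(364/365)×...×(308/365)
= 0.008335

P ≈ 0.0083 ≈ 0.83%


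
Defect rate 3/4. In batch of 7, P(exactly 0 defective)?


Binomial: P(X=0) = C(7,0)×p^0×(1-p)^7
= 1 × 1 × 1/16384 = 1/16384

P(X=0) = 1/16384 ≈ 0.01%


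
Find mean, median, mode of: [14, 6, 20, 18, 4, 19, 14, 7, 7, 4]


Sorted: [4, 4, 6, 7, 7, 14, 14, 18, 19, 20]
Mean = 113/10
Median = 21/2
Freq: {14: 2, 6: 1, 20: 1, 18: 1, 4: 2, 19: 1, 7: 2}
Mode: [4, 7, 14]

Mean=113/10, Median=21/2, Mode=[4, 7, 14]


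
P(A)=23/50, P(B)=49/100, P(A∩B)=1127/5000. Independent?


P(A)×P(B) = 1127/5000
P(A∩B) = 1127/5000
Equal ✓ → Independent

Yes, independent


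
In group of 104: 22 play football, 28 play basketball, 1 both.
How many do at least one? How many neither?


|A∪B| = 22+28-1 = 49
Neither = 104-49 = 55

At least one: 49; Neither: 55


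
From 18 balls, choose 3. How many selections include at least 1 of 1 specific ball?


Complement: C(18,3) - C(17,3) = 816 - 680 = 136

136


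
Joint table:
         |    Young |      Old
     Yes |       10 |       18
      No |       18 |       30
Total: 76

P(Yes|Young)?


P(Yes|Young) = 10/(10+18) = 10/28 = 5/14

P = 5/14 ≈ 35.71%


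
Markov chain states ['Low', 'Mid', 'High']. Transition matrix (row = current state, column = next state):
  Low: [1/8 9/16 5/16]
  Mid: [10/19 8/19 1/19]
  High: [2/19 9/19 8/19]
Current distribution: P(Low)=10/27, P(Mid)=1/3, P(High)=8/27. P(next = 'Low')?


P(next=Low) = Σᵢ P(now=i)×P(i→Low)
= 10/27×1/8 + 1/3×10/19 + 8/27×2/19
= 5/108 + 10/57 + 16/513 = 173/684

P = 173/684 ≈ 0.2529


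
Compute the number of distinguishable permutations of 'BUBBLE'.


Letters: 6, freq: {'B': 3, 'U': 1, 'L': 1, 'E': 1}
6!/(3!×1!×1!×1!) = 720/6 = 120

120


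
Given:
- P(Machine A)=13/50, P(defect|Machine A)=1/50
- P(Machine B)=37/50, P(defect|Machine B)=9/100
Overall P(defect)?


P(B) = Σ P(B|Aᵢ)×P(Aᵢ)
  1/50×13/50 = 13/2500
  9/100×37/50 = 333/5000
Sum = 359/5000

P(defect) = 359/5000 ≈ 7.18%


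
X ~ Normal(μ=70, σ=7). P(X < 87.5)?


z = (87.5-70)/7 = 2.5
P(Z < 2.5) = 0.9938

P(X < 87.5) ≈ 0.9938


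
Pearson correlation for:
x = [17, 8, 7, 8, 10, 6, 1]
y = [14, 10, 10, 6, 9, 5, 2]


n=7, Σx=57, Σy=56, Σxy=558, Σx²=603, Σy²=542
r = (7×558 - 57×56)/√((7×603 - 57²)(7×542 - 56²))
= 714/√(972×658) = 714/√639576 ≈ 714/799.7350 ≈ 0.8928

r ≈ 0.8928


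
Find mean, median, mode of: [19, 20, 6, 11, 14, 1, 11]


Sorted: [1, 6, 11, 11, 14, 19, 20]
Mean = 82/7
Median = 11
Freq: {19: 1, 20: 1, 6: 1, 11: 2, 14: 1, 1: 1}
Mode: [11]

Mean=82/7, Median=11, Mode=11


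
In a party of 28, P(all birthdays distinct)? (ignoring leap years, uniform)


P(all different) = Π(365-i)/365 for i=0..27
= (365/365)×(364/365)×...×(338/365)
= 0.345539

P ≈ 0.3455 ≈ 34.55%


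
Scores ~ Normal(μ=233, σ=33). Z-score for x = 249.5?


z = (x - μ)/σ = (249.5 - 233)/33 = 0.5

z = 0.5


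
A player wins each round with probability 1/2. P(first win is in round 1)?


Geometric: P(X=1) = (1-p)^(k-1)×p = (1/2)^0×1/2 = 1/2

P(X=1) = 1/2 ≈ 50.00%


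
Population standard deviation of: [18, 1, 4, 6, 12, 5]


Mean = 46/6 = 23/3
  (18-23/3)²=961/9
  (1-23/3)²=400/9
  (4-23/3)²=121/9
  (6-23/3)²=25/9
  (12-23/3)²=169/9
  (5-23/3)²=64/9
Σ(x-μ)² = 580/3
σ² = (580/3)/6 = 290/9

σ = √(290/9) ≈ 5.6765


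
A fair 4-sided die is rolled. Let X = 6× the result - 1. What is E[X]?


E[die] = (1+4)/2 = 5/2
E[X] = 6×5/2 - 1 = 14

E[X] = 14


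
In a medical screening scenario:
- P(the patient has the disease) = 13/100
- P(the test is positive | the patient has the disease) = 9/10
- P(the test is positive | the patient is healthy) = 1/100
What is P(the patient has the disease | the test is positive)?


Using Bayes' theorem:
P(A|B) = P(B|A)·P(A) / P(B)

P(the test is positive) = 9/10 × 13/100 + 1/100 × 87/100
= 117/1000 + 87/10000 = 1257/10000

P(the patient has the disease|the test is positive) = (117/1000) / (1257/10000) = 390/419

P(the patient has the disease|the test is positive) = 390/419 ≈ 93.08%


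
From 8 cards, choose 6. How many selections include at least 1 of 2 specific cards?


Complement: C(8,6) - C(6,6) = 28 - 1 = 27

27


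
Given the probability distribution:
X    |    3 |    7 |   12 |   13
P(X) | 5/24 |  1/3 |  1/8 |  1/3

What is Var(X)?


E[X] = 211/24
E[X²] = 2221/24
Var(X) = E[X²] - (E[X])² = 2221/24 - 44521/576 = 8783/576

Var(X) = 8783/576 ≈ 15.2483


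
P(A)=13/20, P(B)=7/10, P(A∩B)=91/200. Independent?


P(A)×P(B) = 91/200
P(A∩B) = 91/200
Equal ✓ → Independent

Yes, independent


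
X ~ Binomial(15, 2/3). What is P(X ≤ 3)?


P(X ≤ 3) = Σ P(X=i) for i=0..3
P(X=0) = 1/14348907
P(X=1) = 10/4782969
P(X=2) = 140/4782969
P(X=3) = 3640/14348907
Sum = 4091/14348907

P(X ≤ 3) = 4091/14348907 ≈ 0.03%


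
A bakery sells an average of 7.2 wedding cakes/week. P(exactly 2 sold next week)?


Poisson(λ=7.2): P(X=2) = e^(-λ)×λ^k/k!
= e^(-7.2) × 7.2^2 / 2!
≈ 0.0007465858084 × 51.84 / 2 ≈ 0.019352

P(X=2) ≈ 0.019352 ≈ 1.94%


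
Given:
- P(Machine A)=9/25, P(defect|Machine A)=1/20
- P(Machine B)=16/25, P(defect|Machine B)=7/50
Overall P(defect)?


P(B) = Σ P(B|Aᵢ)×P(Aᵢ)
  1/20×9/25 = 9/500
  7/50×16/25 = 56/625
Sum = 269/2500

P(defect) = 269/2500 ≈ 10.76%


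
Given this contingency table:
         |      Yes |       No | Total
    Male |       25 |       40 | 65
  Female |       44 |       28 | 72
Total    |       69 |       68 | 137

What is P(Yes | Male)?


P(Yes | Male) = 25/(25+40) = 25/65 = 5/13

P(Yes|Male) = 5/13 ≈ 38.46%


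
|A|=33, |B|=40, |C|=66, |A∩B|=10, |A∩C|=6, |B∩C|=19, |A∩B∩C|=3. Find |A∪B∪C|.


|A∪B∪C| = 33+40+66-10-6-19+3 = 107

|A∪B∪C| = 107


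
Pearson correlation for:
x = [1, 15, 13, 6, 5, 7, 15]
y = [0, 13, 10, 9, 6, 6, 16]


n=7, Σx=62, Σy=60, Σxy=691, Σx²=730, Σy²=678
r = (7×691 - 62×60)/√((7×730 - 62²)(7×678 - 60²))
= 1117/√(1266×1146) = 1117/√1450836 ≈ 1117/1204.5065 ≈ 0.9274

r ≈ 0.9274


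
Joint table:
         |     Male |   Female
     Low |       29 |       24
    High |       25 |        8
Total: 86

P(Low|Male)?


P(Low|Male) = 29/(29+25) = 29/54

P = 29/54 ≈ 53.70%


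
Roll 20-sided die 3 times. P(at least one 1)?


P(no 1)^3 = (19/20)^3 = 6859/8000
P(≥1) = 1 - 6859/8000 = 1141/8000

P = 1141/8000 ≈ 14.26%


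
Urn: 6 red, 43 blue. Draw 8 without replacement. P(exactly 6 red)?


Hypergeometric: C(6,6)×C(43,2)/C(49,8)
= 1×903/450978066 = 1/499422

P(X=6) = 1/499422 ≈ 0.00%


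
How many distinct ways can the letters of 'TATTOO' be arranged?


Letters: 6, freq: {'T': 3, 'A': 1, 'O': 2}
6!/(3!×1!×2!) = 720/12 = 60

60


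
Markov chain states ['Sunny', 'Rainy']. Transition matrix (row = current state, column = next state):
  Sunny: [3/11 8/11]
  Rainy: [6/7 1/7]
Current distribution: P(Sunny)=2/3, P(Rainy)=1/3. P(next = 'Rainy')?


P(next=Rainy) = Σᵢ P(now=i)×P(i→Rainy)
= 2/3×8/11 + 1/3×1/7
= 16/33 + 1/21 = 41/77

P = 41/77 ≈ 0.5325


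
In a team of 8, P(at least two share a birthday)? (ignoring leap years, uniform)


P(all different) = Π(365-i)/365 for i=0..7
= 0.925665
P(match) = 1 - 0.925665 = 0.074335

P ≈ 0.0743 ≈ 7.43%


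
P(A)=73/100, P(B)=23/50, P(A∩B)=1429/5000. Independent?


P(A)×P(B) = 1679/5000
P(A∩B) = 1429/5000
Not equal → NOT independent

No, not independent


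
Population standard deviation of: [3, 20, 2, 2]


Mean = 27/4
  (3-27/4)²=225/16
  (20-27/4)²=2809/16
  (2-27/4)²=361/16
  (2-27/4)²=361/16
Σ(x-μ)² = 939/4
σ² = (939/4)/4 = 939/16

σ = √(939/16) ≈ 7.6608


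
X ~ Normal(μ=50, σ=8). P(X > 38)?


z = (38-50)/8 = -1.5
P(X > 38) = 1 - P(Z ≤ -1.5) = 1 - 0.0668 = 0.9332

P(X > 38) ≈ 0.9332


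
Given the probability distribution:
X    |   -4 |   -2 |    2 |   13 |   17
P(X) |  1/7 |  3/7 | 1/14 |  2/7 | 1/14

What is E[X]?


E[X] = Σ x·P(X=x)
= (-4)×(1/7) + (-2)×(3/7) + (2)×(1/14) + (13)×(2/7) + (17)×(1/14)
= 51/14

E[X] = 51/14


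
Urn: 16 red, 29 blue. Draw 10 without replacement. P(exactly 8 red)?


Hypergeometric: C(16,8)×C(29,2)/C(45,10)
= 12870×406/3190187286 = 2030/1239389

P(X=8) = 2030/1239389 ≈ 0.16%


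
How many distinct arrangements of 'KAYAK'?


Letters: 5, freq: {'K': 2, 'A': 2, 'Y': 1}
5!/(2!×2!×1!) = 120/4 = 30

30


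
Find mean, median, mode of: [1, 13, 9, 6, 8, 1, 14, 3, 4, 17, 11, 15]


Sorted: [1, 1, 3, 4, 6, 8, 9, 11, 13, 14, 15, 17]
Mean = 102/12 = 17/2
Median = 17/2
Freq: {1: 2, 13: 1, 9: 1, 6: 1, 8: 1, 14: 1, 3: 1, 4: 1, 17: 1, 11: 1, 15: 1}
Mode: [1]

Mean=17/2, Median=17/2, Mode=1


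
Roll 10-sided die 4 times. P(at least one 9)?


P(no 9)^4 = (9/10)^4 = 6561/10000
P(≥1) = 1 - 6561/10000 = 3439/10000

P = 3439/10000 ≈ 34.39%


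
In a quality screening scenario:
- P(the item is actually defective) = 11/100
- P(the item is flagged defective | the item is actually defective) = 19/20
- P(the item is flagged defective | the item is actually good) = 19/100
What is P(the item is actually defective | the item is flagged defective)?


Using Bayes' theorem:
P(A|B) = P(B|A)·P(A) / P(B)

P(the item is flagged defective) = 19/20 × 11/100 + 19/100 × 89/100
= 209/2000 + 1691/10000 = 171/625

P(the item is actually defective|the item is flagged defective) = (209/2000) / (171/625) = 55/144

P(the item is actually defective|the item is flagged defective) = 55/144 ≈ 38.19%


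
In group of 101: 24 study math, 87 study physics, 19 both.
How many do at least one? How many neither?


|A∪B| = 24+87-19 = 92
Neither = 101-92 = 9

At least one: 92; Neither: 9


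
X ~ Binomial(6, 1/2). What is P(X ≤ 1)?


P(X ≤ 1) = Σ P(X=i) for i=0..1
P(X=0) = 1/64
P(X=1) = 3/32
Sum = 7/64

P(X ≤ 1) = 7/64 ≈ 10.94%


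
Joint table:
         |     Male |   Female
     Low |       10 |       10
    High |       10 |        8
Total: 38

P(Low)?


P(Low) = (10+10)/38 = 20/38 = 10/19

P(Low) = 10/19 ≈ 52.63%


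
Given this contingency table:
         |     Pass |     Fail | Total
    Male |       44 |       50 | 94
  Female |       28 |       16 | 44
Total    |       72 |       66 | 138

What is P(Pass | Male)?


P(Pass | Male) = 44/(44+50) = 44/94 = 22/47

P(Pass|Male) = 22/47 ≈ 46.81%


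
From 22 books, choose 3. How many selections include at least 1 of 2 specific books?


Complement: C(22,3) - C(20,3) = 1540 - 1140 = 400

400


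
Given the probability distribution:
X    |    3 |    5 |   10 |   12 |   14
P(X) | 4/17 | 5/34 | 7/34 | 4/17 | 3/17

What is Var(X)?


E[X] = 299/34
E[X²] = 3225/34
Var(X) = E[X²] - (E[X])² = 3225/34 - 89401/1156 = 20249/1156

Var(X) = 20249/1156 ≈ 17.5164


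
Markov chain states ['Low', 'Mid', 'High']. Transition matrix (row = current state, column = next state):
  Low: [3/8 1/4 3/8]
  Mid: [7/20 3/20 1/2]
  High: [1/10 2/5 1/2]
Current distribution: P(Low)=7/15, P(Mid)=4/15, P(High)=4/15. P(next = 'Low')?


P(next=Low) = Σᵢ P(now=i)×P(i→Low)
= 7/15×3/8 + 4/15×7/20 + 4/15×1/10
= 7/40 + 7/75 + 2/75 = 59/200

P = 59/200 ≈ 0.2950


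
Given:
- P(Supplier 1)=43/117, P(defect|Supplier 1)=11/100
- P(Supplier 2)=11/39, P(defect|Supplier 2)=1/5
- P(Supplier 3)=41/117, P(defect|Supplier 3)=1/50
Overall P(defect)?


P(B) = Σ P(B|Aᵢ)×P(Aᵢ)
  11/100×43/117 = 473/11700
  1/5×11/39 = 11/195
  1/50×41/117 = 41/5850
Sum = 27/260

P(defect) = 27/260 ≈ 10.38%


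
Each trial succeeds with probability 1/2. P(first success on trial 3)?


Geometric: P(X=3) = (1-p)^(k-1)×p = (1/2)^2×1/2 = 1/8

P(X=3) = 1/8 ≈ 12.50%


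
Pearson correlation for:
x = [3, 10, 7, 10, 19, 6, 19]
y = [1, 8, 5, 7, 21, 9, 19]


n=7, Σx=74, Σy=70, Σxy=1002, Σx²=1016, Σy²=1022
r = (7×1002 - 74×70)/√((7×1016 - 74²)(7×1022 - 70²))
= 1834/√(1636×2254) = 1834/√3687544 ≈ 1834/1920.2979 ≈ 0.9551

r ≈ 0.9551


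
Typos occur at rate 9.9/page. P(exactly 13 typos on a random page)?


Poisson(λ=9.9): P(X=13) = e^(-λ)×λ^k/k!
= e^(-9.9) × 9.9^13 / 13!
≈ 5.017468206e-05 × 8.77521022999e+12 / 6227020800 ≈ 0.070707

P(X=13) ≈ 0.070707 ≈ 7.07%


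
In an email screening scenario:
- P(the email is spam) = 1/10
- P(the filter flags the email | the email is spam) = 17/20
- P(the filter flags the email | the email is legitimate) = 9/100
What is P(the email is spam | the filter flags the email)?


Using Bayes' theorem:
P(A|B) = P(B|A)·P(A) / P(B)

P(the filter flags the email) = 17/20 × 1/10 + 9/100 × 9/10
= 17/200 + 81/1000 = 83/500

P(the email is spam|the filter flags the email) = (17/200) / (83/500) = 85/166

P(the email is spam|the filter flags the email) = 85/166 ≈ 51.20%


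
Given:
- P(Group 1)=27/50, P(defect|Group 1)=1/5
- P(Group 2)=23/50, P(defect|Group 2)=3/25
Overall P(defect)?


P(B) = Σ P(B|Aᵢ)×P(Aᵢ)
  1/5×27/50 = 27/250
  3/25×23/50 = 69/1250
Sum = 102/625

P(defect) = 102/625 ≈ 16.32%


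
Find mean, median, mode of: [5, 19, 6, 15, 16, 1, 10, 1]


Sorted: [1, 1, 5, 6, 10, 15, 16, 19]
Mean = 73/8
Median = 8
Freq: {5: 1, 19: 1, 6: 1, 15: 1, 16: 1, 1: 2, 10: 1}
Mode: [1]

Mean=73/8, Median=8, Mode=1


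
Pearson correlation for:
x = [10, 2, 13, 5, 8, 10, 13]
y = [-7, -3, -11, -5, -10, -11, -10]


n=7, Σx=61, Σy=-57, Σxy=-564, Σx²=631, Σy²=525
r = (7×(-564) - 61×(-57))/√((7×631 - 61²)(7×525 - (-57)²))
= -471/√(696×426) = -471/√296496 ≈ -471/544.5145 ≈ -0.8650

r ≈ -0.8650


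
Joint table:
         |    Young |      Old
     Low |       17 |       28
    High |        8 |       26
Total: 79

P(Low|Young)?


P(Low|Young) = 17/(17+8) = 17/25

P = 17/25 ≈ 68.00%


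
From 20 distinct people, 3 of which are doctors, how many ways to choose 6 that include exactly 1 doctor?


Choose 1 of the 3 doctors and 5 of the other 17 people:
C(3,1)×C(17,5) = 3×6188 = 18564

18564


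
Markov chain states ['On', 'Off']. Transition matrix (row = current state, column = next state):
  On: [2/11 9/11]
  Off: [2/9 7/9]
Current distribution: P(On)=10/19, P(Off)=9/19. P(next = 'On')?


P(next=On) = Σᵢ P(now=i)×P(i→On)
= 10/19×2/11 + 9/19×2/9
= 20/209 + 2/19 = 42/209

P = 42/209 ≈ 0.2010


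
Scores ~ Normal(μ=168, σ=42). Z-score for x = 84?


z = (x - μ)/σ = (84 - 168)/42 = -2.0

z = -2.0


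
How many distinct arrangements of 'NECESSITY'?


Letters: 9, freq: {'N': 1, 'E': 2, 'C': 1, 'S': 2, 'I': 1, 'T': 1, 'Y': 1}
9!/(1!×2!×1!×2!×1!×1!×1!) = 362880/4 = 90720

90720


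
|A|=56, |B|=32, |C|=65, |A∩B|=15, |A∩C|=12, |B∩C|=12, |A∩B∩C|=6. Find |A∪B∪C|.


|A∪B∪C| = 56+32+65-15-12-12+6 = 120

|A∪B∪C| = 120


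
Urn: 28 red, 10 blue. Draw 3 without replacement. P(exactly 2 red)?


Hypergeometric: C(28,2)×C(10,1)/C(38,3)
= 378×10/8436 = 315/703

P(X=2) = 315/703 ≈ 44.81%


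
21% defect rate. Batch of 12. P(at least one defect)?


P(all good) = (79/100)^12 = 59091511031674153381441/1000000000000000000000000
P(≥1 defect) = 940908488968325846618559/1000000000000000000000000

P = 940908488968325846618559/1000000000000000000000000 ≈ 94.09%


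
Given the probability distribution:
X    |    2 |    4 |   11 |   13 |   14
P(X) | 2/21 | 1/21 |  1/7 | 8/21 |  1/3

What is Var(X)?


E[X] = 81/7
E[X²] = 1037/7
Var(X) = E[X²] - (E[X])² = 1037/7 - 6561/49 = 698/49

Var(X) = 698/49 ≈ 14.2449


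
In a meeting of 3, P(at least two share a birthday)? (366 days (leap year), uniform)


P(all different) = Π(366-i)/366 for i=0..2
= 0.991818
P(match) = 1 - 0.991818 = 0.008182

P ≈ 0.0082 ≈ 0.82%


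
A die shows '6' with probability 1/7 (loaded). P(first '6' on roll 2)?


Geometric: P(X=2) = (1-p)^(k-1)×p = (6/7)^1×1/7 = 6/49

P(X=2) = 6/49 ≈ 12.24%


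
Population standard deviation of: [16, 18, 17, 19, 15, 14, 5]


Mean = 104/7
  (16-104/7)²=64/49
  (18-104/7)²=484/49
  (17-104/7)²=225/49
  (19-104/7)²=841/49
  (15-104/7)²=1/49
  (14-104/7)²=36/49
  (5-104/7)²=4761/49
Σ(x-μ)² = 916/7
σ² = (916/7)/7 = 916/49

σ = √(916/49) ≈ 4.3236


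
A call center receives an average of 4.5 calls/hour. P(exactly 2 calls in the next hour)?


Poisson(λ=4.5): P(X=2) = e^(-λ)×λ^k/k!
= e^(-4.5) × 4.5^2 / 2!
≈ 0.01110899654 × 20.25 / 2 ≈ 0.112479

P(X=2) ≈ 0.112479 ≈ 11.25%


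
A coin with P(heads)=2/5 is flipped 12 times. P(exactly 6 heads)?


Binomial: P(X=6) = C(12,6)×p^6×(1-p)^6
= 924 × 64/15625 × 729/15625 = 43110144/244140625

P(X=6) = 43110144/244140625 ≈ 17.66%


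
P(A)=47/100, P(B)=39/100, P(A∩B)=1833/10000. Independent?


P(A)×P(B) = 1833/10000
P(A∩B) = 1833/10000
Equal ✓ → Independent

Yes, independent


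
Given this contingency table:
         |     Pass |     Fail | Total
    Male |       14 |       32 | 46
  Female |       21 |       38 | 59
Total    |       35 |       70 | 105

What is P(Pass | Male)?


P(Pass | Male) = 14/(14+32) = 14/46 = 7/23

P(Pass|Male) = 7/23 ≈ 30.43%


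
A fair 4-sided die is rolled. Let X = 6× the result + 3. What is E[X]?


E[die] = (1+4)/2 = 5/2
E[X] = 6×5/2 + 3 = 18

E[X] = 18


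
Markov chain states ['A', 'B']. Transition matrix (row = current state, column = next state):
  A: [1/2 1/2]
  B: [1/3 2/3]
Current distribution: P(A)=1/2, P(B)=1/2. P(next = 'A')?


P(next=A) = Σᵢ P(now=i)×P(i→A)
= 1/2×1/2 + 1/2×1/3
= 1/4 + 1/6 = 5/12

P = 5/12 ≈ 0.4167


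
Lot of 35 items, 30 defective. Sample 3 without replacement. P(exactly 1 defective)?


Hypergeometric: C(30,1)×C(5,2)/C(35,3)
= 30×10/6545 = 60/1309

P(X=1) = 60/1309 ≈ 4.58%


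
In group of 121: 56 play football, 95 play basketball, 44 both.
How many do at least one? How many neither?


|A∪B| = 56+95-44 = 107
Neither = 121-107 = 14

At least one: 107; Neither: 14


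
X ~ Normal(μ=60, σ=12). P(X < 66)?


z = (66-60)/12 = 0.5
P(Z < 0.5) = 0.6915

P(X < 66) ≈ 0.6915


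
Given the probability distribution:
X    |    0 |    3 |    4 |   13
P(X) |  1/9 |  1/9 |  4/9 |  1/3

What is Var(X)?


E[X] = 58/9
E[X²] = 580/9
Var(X) = E[X²] - (E[X])² = 580/9 - 3364/81 = 1856/81

Var(X) = 1856/81 ≈ 22.9136


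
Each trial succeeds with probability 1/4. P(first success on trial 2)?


Geometric: P(X=2) = (1-p)^(k-1)×p = (3/4)^1×1/4 = 3/16

P(X=2) = 3/16 ≈ 18.75%


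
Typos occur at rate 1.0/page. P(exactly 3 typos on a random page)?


Poisson(λ=1.0): P(X=3) = e^(-λ)×λ^k/k!
= e^(-1.0) × 1.0^3 / 3!
≈ 0.3678794412 × 1 / 6 ≈ 0.061313

P(X=3) ≈ 0.061313 ≈ 6.13%


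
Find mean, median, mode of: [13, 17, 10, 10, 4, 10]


Sorted: [4, 10, 10, 10, 13, 17]
Mean = 64/6 = 32/3
Median = 10
Freq: {13: 1, 17: 1, 10: 3, 4: 1}
Mode: [10]

Mean=32/3, Median=10, Mode=10


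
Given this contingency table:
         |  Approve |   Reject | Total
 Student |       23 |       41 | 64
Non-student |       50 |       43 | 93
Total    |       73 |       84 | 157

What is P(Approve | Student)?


P(Approve | Student) = 23/(23+41) = 23/64

P(Approve|Student) = 23/64 ≈ 35.94%


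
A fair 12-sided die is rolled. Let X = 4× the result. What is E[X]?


E[die] = (1+12)/2 = 13/2
E[X] = 4 × 13/2 = 26

E[X] = 26


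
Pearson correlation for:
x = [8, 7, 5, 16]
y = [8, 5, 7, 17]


n=4, Σx=36, Σy=37, Σxy=406, Σx²=394, Σy²=427
r = (4×406 - 36×37)/√((4×394 - 36²)(4×427 - 37²))
= 292/√(280×339) = 292/√94920 ≈ 292/308.0909 ≈ 0.9478

r ≈ 0.9478


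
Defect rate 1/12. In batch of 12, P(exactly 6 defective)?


Binomial: P(X=6) = C(12,6)×p^6×(1-p)^6
= 924 × 1/2985984 × 1771561/2985984 = 136410197/743008370688

P(X=6) = 136410197/743008370688 ≈ 0.02%


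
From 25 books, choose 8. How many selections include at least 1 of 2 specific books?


Complement: C(25,8) - C(23,8) = 1081575 - 490314 = 591261

591261


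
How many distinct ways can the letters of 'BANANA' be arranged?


Letters: 6, freq: {'B': 1, 'A': 3, 'N': 2}
6!/(1!×3!×2!) = 720/12 = 60

60


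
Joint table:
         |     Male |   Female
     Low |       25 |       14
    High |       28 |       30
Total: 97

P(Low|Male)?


P(Low|Male) = 25/(25+28) = 25/53

P = 25/53 ≈ 47.17%


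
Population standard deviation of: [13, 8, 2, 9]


Mean = 32/4 = 8
  (13-8)²=25
  (8-8)²=0
  (2-8)²=36
  (9-8)²=1
Σ(x-μ)² = 62
σ² = 62/4 = 31/2

σ = √(31/2) ≈ 3.9370


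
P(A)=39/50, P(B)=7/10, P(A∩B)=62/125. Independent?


P(A)×P(B) = 273/500
P(A∩B) = 62/125
Not equal → NOT independent

No, not independent


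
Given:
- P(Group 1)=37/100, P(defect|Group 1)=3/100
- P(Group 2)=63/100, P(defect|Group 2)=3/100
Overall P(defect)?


P(B) = Σ P(B|Aᵢ)×P(Aᵢ)
  3/100×37/100 = 111/10000
  3/100×63/100 = 189/10000
Sum = 3/100

P(defect) = 3/100 ≈ 3.00%


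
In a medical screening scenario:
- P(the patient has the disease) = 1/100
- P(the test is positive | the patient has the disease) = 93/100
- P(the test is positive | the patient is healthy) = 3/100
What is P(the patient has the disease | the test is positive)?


Using Bayes' theorem:
P(A|B) = P(B|A)·P(A) / P(B)

P(the test is positive) = 93/100 × 1/100 + 3/100 × 99/100
= 93/10000 + 297/10000 = 39/1000

P(the patient has the disease|the test is positive) = (93/10000) / (39/1000) = 31/130

P(the patient has the disease|the test is positive) = 31/130 ≈ 23.85%


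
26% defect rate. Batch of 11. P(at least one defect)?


P(all good) = (37/50)^11 = 177917621779460413/4882812500000000000
P(≥1 defect) = 4704894878220539587/4882812500000000000

P = 4704894878220539587/4882812500000000000 ≈ 96.36%


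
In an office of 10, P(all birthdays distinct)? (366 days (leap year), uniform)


P(all different) = Π(366-i)/366 for i=0..9
= (366/366)×(365/366)×...×(357/366)
= 0.883355

P ≈ 0.8834 ≈ 88.34%


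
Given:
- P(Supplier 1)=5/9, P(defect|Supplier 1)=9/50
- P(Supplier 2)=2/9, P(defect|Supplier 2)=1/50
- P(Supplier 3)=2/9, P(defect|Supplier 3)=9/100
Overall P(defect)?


P(B) = Σ P(B|Aᵢ)×P(Aᵢ)
  9/50×5/9 = 1/10
  1/50×2/9 = 1/225
  9/100×2/9 = 1/50
Sum = 28/225

P(defect) = 28/225 ≈ 12.44%


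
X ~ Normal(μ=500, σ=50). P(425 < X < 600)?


z₁=(425-500)/50=-1.5, z₂=(600-500)/50=2.0
P = Φ(2.0) - Φ(-1.5) = 0.977250 - 0.066807 = 0.910443 ≈ 0.9104

P(425 < X < 600) ≈ 0.9104


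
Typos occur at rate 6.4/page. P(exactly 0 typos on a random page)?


Poisson(λ=6.4): P(X=0) = e^(-λ)×λ^k/k!
= e^(-6.4) × 6.4^0 / 0!
≈ 0.001661557273 × 1 / 1 ≈ 0.001662

P(X=0) ≈ 0.001662 ≈ 0.17%


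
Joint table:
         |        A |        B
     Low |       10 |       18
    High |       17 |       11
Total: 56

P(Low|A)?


P(Low|A) = 10/(10+17) = 10/27

P = 10/27 ≈ 37.04%


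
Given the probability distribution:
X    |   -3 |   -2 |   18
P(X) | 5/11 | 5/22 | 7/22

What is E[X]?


E[X] = Σ x·P(X=x)
= (-3)×(5/11) + (-2)×(5/22) + (18)×(7/22)
= 43/11

E[X] = 43/11


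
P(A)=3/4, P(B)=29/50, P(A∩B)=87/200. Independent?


P(A)×P(B) = 87/200
P(A∩B) = 87/200
Equal ✓ → Independent

Yes, independent


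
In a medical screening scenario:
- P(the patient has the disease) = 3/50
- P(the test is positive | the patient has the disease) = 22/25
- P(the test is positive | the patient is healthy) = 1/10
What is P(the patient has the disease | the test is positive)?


Using Bayes' theorem:
P(A|B) = P(B|A)·P(A) / P(B)

P(the test is positive) = 22/25 × 3/50 + 1/10 × 47/50
= 33/625 + 47/500 = 367/2500

P(the patient has the disease|the test is positive) = (33/625) / (367/2500) = 132/367

P(the patient has the disease|the test is positive) = 132/367 ≈ 35.97%


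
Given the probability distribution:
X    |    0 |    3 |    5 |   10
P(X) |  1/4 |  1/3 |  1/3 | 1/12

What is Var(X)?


E[X] = 7/2
E[X²] = 59/3
Var(X) = E[X²] - (E[X])² = 59/3 - 49/4 = 89/12

Var(X) = 89/12 ≈ 7.4167


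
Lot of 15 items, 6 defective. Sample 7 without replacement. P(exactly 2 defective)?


Hypergeometric: C(6,2)×C(9,5)/C(15,7)
= 15×126/6435 = 42/143

P(X=2) = 42/143 ≈ 29.37%


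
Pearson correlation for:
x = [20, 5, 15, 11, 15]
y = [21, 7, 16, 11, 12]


n=5, Σx=66, Σy=67, Σxy=996, Σx²=996, Σy²=1011
r = (5×996 - 66×67)/√((5×996 - 66²)(5×1011 - 67²))
= 558/√(624×566) = 558/√353184 ≈ 558/594.2929 ≈ 0.9389

r ≈ 0.9389


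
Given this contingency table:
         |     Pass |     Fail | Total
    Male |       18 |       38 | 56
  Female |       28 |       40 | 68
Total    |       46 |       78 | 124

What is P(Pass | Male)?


P(Pass | Male) = 18/(18+38) = 18/56 = 9/28

P(Pass|Male) = 9/28 ≈ 32.14%


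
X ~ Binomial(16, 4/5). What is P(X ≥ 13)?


P(X ≥ 13) = Σ P(X=i) for i=13..16
P(X=13) = 7516192768/30517578125
P(X=14) = 6442450944/30517578125
P(X=15) = 17179869184/152587890625
P(X=16) = 4294967296/152587890625
Sum = 18253611008/30517578125

P(X ≥ 13) = 18253611008/30517578125 ≈ 59.81%


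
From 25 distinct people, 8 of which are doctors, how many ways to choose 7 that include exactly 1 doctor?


Choose 1 of the 8 doctors and 6 of the other 17 people:
C(8,1)×C(17,6) = 8×12376 = 99008

99008


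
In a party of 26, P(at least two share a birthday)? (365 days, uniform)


P(all different) = Π(365-i)/365 for i=0..25
= 0.401759
P(match) = 1 - 0.401759 = 0.598241

P ≈ 0.5982 ≈ 59.82%


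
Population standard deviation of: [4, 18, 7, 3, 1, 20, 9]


Mean = 62/7
  (4-62/7)²=1156/49
  (18-62/7)²=4096/49
  (7-62/7)²=169/49
  (3-62/7)²=1681/49
  (1-62/7)²=3025/49
  (20-62/7)²=6084/49
  (9-62/7)²=1/49
Σ(x-μ)² = 2316/7
σ² = (2316/7)/7 = 2316/49

σ = √(2316/49) ≈ 6.8750


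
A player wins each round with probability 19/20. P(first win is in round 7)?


Geometric: P(X=7) = (1-p)^(k-1)×p = (1/20)^6×19/20 = 19/1280000000

P(X=7) = 19/1280000000 ≈ 0.00%


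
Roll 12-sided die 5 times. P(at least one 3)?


P(no 3)^5 = (11/12)^5 = 161051/248832
P(≥1) = 1 - 161051/248832 = 87781/248832

P = 87781/248832 ≈ 35.28%


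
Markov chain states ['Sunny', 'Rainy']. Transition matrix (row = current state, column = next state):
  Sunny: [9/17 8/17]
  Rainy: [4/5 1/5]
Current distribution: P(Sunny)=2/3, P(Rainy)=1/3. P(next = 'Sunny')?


P(next=Sunny) = Σᵢ P(now=i)×P(i→Sunny)
= 2/3×9/17 + 1/3×4/5
= 6/17 + 4/15 = 158/255

P = 158/255 ≈ 0.6196


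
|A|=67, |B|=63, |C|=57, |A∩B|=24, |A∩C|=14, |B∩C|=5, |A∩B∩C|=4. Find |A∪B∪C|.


|A∪B∪C| = 67+63+57-24-14-5+4 = 148

|A∪B∪C| = 148


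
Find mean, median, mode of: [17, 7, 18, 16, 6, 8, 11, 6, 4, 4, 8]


Sorted: [4, 4, 6, 6, 7, 8, 8, 11, 16, 17, 18]
Mean = 105/11
Median = 8
Freq: {17: 1, 7: 1, 18: 1, 16: 1, 6: 2, 8: 2, 11: 1, 4: 2}
Mode: [4, 6, 8]

Mean=105/11, Median=8, Mode=[4, 6, 8]


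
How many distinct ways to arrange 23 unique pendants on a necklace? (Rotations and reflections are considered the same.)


Free circular arrangements: rotations and reflections both identified.
(n-1)!/2 = 22!/2 = 1124000727777607680000/2 = 562000363888803840000

562000363888803840000


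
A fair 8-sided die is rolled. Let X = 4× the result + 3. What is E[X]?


E[die] = (1+8)/2 = 9/2
E[X] = 4×9/2 + 3 = 21

E[X] = 21


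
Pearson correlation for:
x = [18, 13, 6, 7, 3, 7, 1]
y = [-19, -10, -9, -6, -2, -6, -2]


n=7, Σx=55, Σy=-54, Σxy=-618, Σx²=637, Σy²=622
r = (7×(-618) - 55×(-54))/√((7×637 - 55²)(7×622 - (-54)²))
= -1356/√(1434×1438) = -1356/√2062092 ≈ -1356/1435.9986 ≈ -0.9443

r ≈ -0.9443


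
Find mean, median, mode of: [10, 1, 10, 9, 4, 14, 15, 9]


Sorted: [1, 4, 9, 9, 10, 10, 14, 15]
Mean = 72/8 = 9
Median = 19/2
Freq: {10: 2, 1: 1, 9: 2, 4: 1, 14: 1, 15: 1}
Mode: [9, 10]

Mean=9, Median=19/2, Mode=[9, 10]


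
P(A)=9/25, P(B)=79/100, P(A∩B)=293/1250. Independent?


P(A)×P(B) = 711/2500
P(A∩B) = 293/1250
Not equal → NOT independent

No, not independent


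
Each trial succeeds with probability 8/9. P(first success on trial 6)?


Geometric: P(X=6) = (1-p)^(k-1)×p = (1/9)^5×8/9 = 8/531441

P(X=6) = 8/531441 ≈ 0.00%


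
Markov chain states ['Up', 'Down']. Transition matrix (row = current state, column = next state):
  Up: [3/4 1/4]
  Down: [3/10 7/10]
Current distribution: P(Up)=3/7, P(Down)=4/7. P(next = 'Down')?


P(next=Down) = Σᵢ P(now=i)×P(i→Down)
= 3/7×1/4 + 4/7×7/10
= 3/28 + 2/5 = 71/140

P = 71/140 ≈ 0.5071


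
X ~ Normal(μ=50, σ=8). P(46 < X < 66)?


z₁=(46-50)/8=-0.5, z₂=(66-50)/8=2.0
P = Φ(2.0) - Φ(-0.5) = 0.977250 - 0.308538 = 0.668712 ≈ 0.6687

P(46 < X < 66) ≈ 0.6687


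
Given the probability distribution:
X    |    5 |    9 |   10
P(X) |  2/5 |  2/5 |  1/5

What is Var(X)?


E[X] = 38/5
E[X²] = 312/5
Var(X) = E[X²] - (E[X])² = 312/5 - 1444/25 = 116/25

Var(X) = 116/25 ≈ 4.6400


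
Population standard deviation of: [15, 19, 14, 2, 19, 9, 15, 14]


Mean = 107/8
  (15-107/8)²=169/64
  (19-107/8)²=2025/64
  (14-107/8)²=25/64
  (2-107/8)²=8281/64
  (19-107/8)²=2025/64
  (9-107/8)²=1225/64
  (15-107/8)²=169/64
  (14-107/8)²=25/64
Σ(x-μ)² = 1743/8
σ² = (1743/8)/8 = 1743/64

σ = √(1743/64) ≈ 5.2187


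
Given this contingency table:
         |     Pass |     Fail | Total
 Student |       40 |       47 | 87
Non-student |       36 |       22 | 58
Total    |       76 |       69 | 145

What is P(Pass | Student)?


P(Pass | Student) = 40/(40+47) = 40/87

P(Pass|Student) = 40/87 ≈ 45.98%


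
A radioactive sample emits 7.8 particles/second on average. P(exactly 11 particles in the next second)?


Poisson(λ=7.8): P(X=11) = e^(-λ)×λ^k/k!
= e^(-7.8) × 7.8^11 / 11!
≈ 0.000409734979 × 6501905148.36 / 39916800 ≈ 0.066740

P(X=11) ≈ 0.066740 ≈ 6.67%


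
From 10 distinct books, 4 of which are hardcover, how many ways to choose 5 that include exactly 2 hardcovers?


Choose 2 of the 4 hardcovers and 3 of the other 6 books:
C(4,2)×C(6,3) = 6×20 = 120

120


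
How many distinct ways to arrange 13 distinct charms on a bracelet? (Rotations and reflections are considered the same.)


Free circular arrangements: rotations and reflections both identified.
(n-1)!/2 = 12!/2 = 479001600/2 = 239500800

239500800


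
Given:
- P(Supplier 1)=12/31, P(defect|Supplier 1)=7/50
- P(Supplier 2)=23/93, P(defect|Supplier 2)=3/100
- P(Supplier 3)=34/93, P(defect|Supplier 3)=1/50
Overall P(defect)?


P(B) = Σ P(B|Aᵢ)×P(Aᵢ)
  7/50×12/31 = 42/775
  3/100×23/93 = 23/3100
  1/50×34/93 = 17/2325
Sum = 641/9300

P(defect) = 641/9300 ≈ 6.89%


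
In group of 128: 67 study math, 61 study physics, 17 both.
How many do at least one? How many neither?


|A∪B| = 67+61-17 = 111
Neither = 128-111 = 17

At least one: 111; Neither: 17


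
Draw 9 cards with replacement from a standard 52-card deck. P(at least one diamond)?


P(not a diamond) = 39/52 = 3/4
P(none in 9 draws) = (3/4)^9 = 19683/262144
P(≥1 diamond) = 1 - 19683/262144 = 242461/262144

P = 242461/262144 ≈ 92.49%


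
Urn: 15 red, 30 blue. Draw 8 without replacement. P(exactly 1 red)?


Hypergeometric: C(15,1)×C(30,7)/C(45,8)
= 15×2035800/215553195 = 52200/368467

P(X=1) = 52200/368467 ≈ 14.17%


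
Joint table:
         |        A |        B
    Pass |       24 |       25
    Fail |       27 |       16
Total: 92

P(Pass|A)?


P(Pass|A) = 24/(24+27) = 24/51 = 8/17

P = 8/17 ≈ 47.06%


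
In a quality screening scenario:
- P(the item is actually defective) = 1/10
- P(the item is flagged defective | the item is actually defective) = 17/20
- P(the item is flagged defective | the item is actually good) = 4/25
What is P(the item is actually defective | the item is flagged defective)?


Using Bayes' theorem:
P(A|B) = P(B|A)·P(A) / P(B)

P(the item is flagged defective) = 17/20 × 1/10 + 4/25 × 9/10
= 17/200 + 18/125 = 229/1000

P(the item is actually defective|the item is flagged defective) = (17/200) / (229/1000) = 85/229

P(the item is actually defective|the item is flagged defective) = 85/229 ≈ 37.12%


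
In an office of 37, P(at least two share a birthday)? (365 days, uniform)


P(all different) = Π(365-i)/365 for i=0..36
= 0.151266
P(match) = 1 - 0.151266 = 0.848734

P ≈ 0.8487 ≈ 84.87%


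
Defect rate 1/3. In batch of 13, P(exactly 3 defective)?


Binomial: P(X=3) = C(13,3)×p^3×(1-p)^10
= 286 × 1/27 × 1024/59049 = 292864/1594323

P(X=3) = 292864/1594323 ≈ 18.37%


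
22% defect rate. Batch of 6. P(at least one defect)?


P(all good) = (39/50)^6 = 3518743761/15625000000
P(≥1 defect) = 12106256239/15625000000

P = 12106256239/15625000000 ≈ 77.48%


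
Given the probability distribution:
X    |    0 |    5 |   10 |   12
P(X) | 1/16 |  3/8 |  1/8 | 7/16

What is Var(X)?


E[X] = 67/8
E[X²] = 679/8
Var(X) = E[X²] - (E[X])² = 679/8 - 4489/64 = 943/64

Var(X) = 943/64 ≈ 14.7344


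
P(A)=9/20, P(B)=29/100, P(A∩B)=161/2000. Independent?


P(A)×P(B) = 261/2000
P(A∩B) = 161/2000
Not equal → NOT independent

No, not independent


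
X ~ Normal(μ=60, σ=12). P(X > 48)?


z = (48-60)/12 = -1.0
P(X > 48) = 1 - P(Z ≤ -1.0) = 1 - 0.1587 = 0.8413

P(X > 48) ≈ 0.8413


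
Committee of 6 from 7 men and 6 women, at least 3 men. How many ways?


Count by #men:
  3M,3W: C(7,3)×C(6,3)=700
  4M,2W: C(7,4)×C(6,2)=525
  5M,1W: C(7,5)×C(6,1)=126
  6M,0W: C(7,6)×C(6,0)=7
Total = 1358

1358


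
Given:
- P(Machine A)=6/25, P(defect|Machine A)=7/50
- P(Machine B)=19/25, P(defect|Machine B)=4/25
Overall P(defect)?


P(B) = Σ P(B|Aᵢ)×P(Aᵢ)
  7/50×6/25 = 21/625
  4/25×19/25 = 76/625
Sum = 97/625

P(defect) = 97/625 ≈ 15.52%


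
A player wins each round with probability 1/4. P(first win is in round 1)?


Geometric: P(X=1) = (1-p)^(k-1)×p = (3/4)^0×1/4 = 1/4

P(X=1) = 1/4 ≈ 25.00%


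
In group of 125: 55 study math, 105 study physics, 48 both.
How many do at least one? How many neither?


|A∪B| = 55+105-48 = 112
Neither = 125-112 = 13

At least one: 112; Neither: 13


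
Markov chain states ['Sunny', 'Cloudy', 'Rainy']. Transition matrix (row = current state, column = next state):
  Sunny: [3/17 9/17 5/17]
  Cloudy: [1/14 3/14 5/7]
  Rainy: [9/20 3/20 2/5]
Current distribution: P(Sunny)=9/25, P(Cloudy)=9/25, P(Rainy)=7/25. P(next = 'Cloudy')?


P(next=Cloudy) = Σᵢ P(now=i)×P(i→Cloudy)
= 9/25×9/17 + 9/25×3/14 + 7/25×3/20
= 81/425 + 27/350 + 21/500 = 18429/59500

P = 18429/59500 ≈ 0.3097


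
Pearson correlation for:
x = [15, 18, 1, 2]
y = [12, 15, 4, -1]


n=4, Σx=36, Σy=30, Σxy=452, Σx²=554, Σy²=386
r = (4×452 - 36×30)/√((4×554 - 36²)(4×386 - 30²))
= 728/√(920×644) = 728/√592480 ≈ 728/769.7272 ≈ 0.9458

r ≈ 0.9458


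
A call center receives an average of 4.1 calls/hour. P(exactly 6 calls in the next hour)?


Poisson(λ=4.1): P(X=6) = e^(-λ)×λ^k/k!
= e^(-4.1) × 4.1^6 / 6!
≈ 0.0165726754 × 4750.104241 / 720 ≈ 0.109336

P(X=6) ≈ 0.109336 ≈ 10.93%


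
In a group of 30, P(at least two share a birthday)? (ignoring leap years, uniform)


P(all different) = Π(365-i)/365 for i=0..29
= 0.293684
P(match) = 1 - 0.293684 = 0.706316

P ≈ 0.7063 ≈ 70.63%


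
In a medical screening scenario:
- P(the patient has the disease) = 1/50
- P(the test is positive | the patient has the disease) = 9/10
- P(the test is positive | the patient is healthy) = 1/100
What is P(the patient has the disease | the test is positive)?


Using Bayes' theorem:
P(A|B) = P(B|A)·P(A) / P(B)

P(the test is positive) = 9/10 × 1/50 + 1/100 × 49/50
= 9/500 + 49/5000 = 139/5000

P(the patient has the disease|the test is positive) = (9/500) / (139/5000) = 90/139

P(the patient has the disease|the test is positive) = 90/139 ≈ 64.75%


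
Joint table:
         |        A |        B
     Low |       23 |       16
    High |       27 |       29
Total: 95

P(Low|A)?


P(Low|A) = 23/(23+27) = 23/50

P = 23/50 ≈ 46.00%


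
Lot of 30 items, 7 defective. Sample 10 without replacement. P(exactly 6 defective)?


Hypergeometric: C(7,6)×C(23,4)/C(30,10)
= 7×8855/30045015 = 7/3393

P(X=6) = 7/3393 ≈ 0.21%


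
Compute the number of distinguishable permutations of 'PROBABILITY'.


Letters: 11, freq: {'P': 1, 'R': 1, 'O': 1, 'B': 2, 'A': 1, 'I': 2, 'L': 1, 'T': 1, 'Y': 1}
11!/(1!×1!×1!×2!×1!×2!×1!×1!×1!) = 39916800/4 = 9979200

9979200


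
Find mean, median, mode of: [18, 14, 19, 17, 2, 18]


Sorted: [2, 14, 17, 18, 18, 19]
Mean = 88/6 = 44/3
Median = 35/2
Freq: {18: 2, 14: 1, 19: 1, 17: 1, 2: 1}
Mode: [18]

Mean=44/3, Median=35/2, Mode=18


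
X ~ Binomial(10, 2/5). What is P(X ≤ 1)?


P(X ≤ 1) = Σ P(X=i) for i=0..1
P(X=0) = 59049/9765625
P(X=1) = 78732/1953125
Sum = 452709/9765625

P(X ≤ 1) = 452709/9765625 ≈ 4.64%


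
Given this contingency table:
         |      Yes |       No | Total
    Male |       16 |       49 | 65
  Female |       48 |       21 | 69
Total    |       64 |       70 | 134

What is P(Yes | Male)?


P(Yes | Male) = 16/(16+49) = 16/65

P(Yes|Male) = 16/65 ≈ 24.62%


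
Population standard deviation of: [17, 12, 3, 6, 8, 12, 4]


Mean = 62/7
  (17-62/7)²=3249/49
  (12-62/7)²=484/49
  (3-62/7)²=1681/49
  (6-62/7)²=400/49
  (8-62/7)²=36/49
  (12-62/7)²=484/49
  (4-62/7)²=1156/49
Σ(x-μ)² = 1070/7
σ² = (1070/7)/7 = 1070/49

σ = √(1070/49) ≈ 4.6730


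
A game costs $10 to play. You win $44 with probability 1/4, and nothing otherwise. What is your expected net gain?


E[gain] = (44-10)×1/4 + (-10)×3/4
= 17/2 - 15/2 = 1

Expected net gain = $1 ≈ $1.00


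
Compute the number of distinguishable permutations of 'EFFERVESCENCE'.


Letters: 13, freq: {'E': 5, 'F': 2, 'R': 1, 'V': 1, 'S': 1, 'C': 2, 'N': 1}
13!/(5!×2!×1!×1!×1!×2!×1!) = 6227020800/480 = 12972960

12972960


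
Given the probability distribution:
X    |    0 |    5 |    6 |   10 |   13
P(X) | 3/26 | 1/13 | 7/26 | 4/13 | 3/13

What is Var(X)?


E[X] = 105/13
E[X²] = 1058/13
Var(X) = E[X²] - (E[X])² = 1058/13 - 11025/169 = 2729/169

Var(X) = 2729/169 ≈ 16.1479


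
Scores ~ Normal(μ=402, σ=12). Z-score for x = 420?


z = (x - μ)/σ = (420 - 402)/12 = 1.5

z = 1.5


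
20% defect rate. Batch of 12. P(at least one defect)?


P(all good) = (4/5)^12 = 16777216/244140625
P(≥1 defect) = 227363409/244140625

P = 227363409/244140625 ≈ 93.13%
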